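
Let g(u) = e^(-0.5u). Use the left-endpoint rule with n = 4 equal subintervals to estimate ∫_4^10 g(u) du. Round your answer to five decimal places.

Δu = (10 − 4)/4 = 1.5.
Left endpoints: 4, 5.5, 7, 8.5.
g(4) ≈ 0.13534, g(5.5) ≈ 0.06393, g(7) ≈ 0.03020, g(8.5) ≈ 0.01426.
Sum = Δu · [g(4) + g(5.5) + g(7) + g(8.5)].
Sum ≈ 0.36559.

0.36559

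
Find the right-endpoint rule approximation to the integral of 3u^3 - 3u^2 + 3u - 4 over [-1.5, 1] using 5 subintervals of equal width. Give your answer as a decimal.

Δu = (1 − (-1.5))/5 = 0.5.
Right endpoints: -1, -0.5, 0, 0.5, 1.
f(-1) = -13, f(-0.5) = -6.625, f(0) = -4, f(0.5) = -2.875, f(1) = -1.
Sum = Δu · [f(-1) + f(-0.5) + f(0) + f(0.5) + f(1)].
Sum = -13.75.

-13.75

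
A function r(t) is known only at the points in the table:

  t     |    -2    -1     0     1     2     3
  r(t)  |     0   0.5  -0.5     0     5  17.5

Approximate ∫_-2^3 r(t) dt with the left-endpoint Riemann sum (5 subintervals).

Δt = 1.
Sum = 1·[0 + 0.5 + (-0.5) + 0 + 5] = 5.

5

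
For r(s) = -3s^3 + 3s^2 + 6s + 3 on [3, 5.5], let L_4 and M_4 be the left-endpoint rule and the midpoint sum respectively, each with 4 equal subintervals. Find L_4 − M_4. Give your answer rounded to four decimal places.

L_4 ≈ -314.604492.
M_4 ≈ -412.053223.
L_4 − M_4 ≈ 97.4487.

97.4487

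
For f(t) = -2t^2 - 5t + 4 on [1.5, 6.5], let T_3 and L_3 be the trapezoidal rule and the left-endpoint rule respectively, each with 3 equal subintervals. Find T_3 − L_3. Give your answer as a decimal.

T_3 ≈ -265.46296.
L_3 ≈ -177.96296.
T_3 − L_3 = -87.5.

-87.5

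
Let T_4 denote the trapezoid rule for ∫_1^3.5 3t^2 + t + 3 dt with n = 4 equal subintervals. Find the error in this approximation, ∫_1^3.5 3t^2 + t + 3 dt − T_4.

-0.48828125

Exact integral: ∫_1^3.5 f(t) dt = 55.
T_4 = 55.48828125.
Error = 55 − 55.48828125 = -0.48828125.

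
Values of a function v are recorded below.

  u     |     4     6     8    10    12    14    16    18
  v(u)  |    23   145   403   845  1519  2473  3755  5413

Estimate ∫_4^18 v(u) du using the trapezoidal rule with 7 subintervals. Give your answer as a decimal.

23716

Δu = 2.
T_7 = (2/2)·[23 + 2·145 + 2·403 + 2·845 + 2·1519 + 2·2473 + 2·3755 + 5413] = 23716.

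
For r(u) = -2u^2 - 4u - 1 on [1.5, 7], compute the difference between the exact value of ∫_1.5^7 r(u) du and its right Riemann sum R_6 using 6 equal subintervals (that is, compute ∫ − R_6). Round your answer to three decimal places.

Exact integral: ∫_1.5^7 r(u) du ≈ -325.41667.
R_6 ≈ -379.89468.
Error ≈ -325.41667 − (-379.89468) ≈ 54.478.

54.478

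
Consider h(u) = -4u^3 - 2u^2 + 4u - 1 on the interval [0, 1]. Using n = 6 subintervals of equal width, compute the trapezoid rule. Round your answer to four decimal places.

-0.7037

Δu = (1 − 0)/6 = 1/6.
h(0) = -1, h(1/6) = -11/27, h(1/3) = -1/27, h(0.5) = 0, h(2/3) = -11/27, h(5/6) = -37/27, h(1) = -3.
T_6 = (Δu/2)·[h(u_0) + 2h(u_1) + ... + 2h(u_{5}) + h(u_6)].
Sum ≈ -0.7037.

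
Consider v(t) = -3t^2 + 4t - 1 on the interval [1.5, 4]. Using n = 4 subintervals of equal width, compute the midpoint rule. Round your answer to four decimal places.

-35.3809

Δt = (4 − 1.5)/4 = 0.625.
Midpoints: 1.8125, 2.4375, 3.0625, 3.6875.
v(1.8125) = -3.60546875, v(2.4375) = -9.07421875, v(3.0625) = -16.88671875, v(3.6875) = -27.04296875.
Sum = Δt · [v(1.8125) + v(2.4375) + v(3.0625) + v(3.6875)].
Sum ≈ -35.3809.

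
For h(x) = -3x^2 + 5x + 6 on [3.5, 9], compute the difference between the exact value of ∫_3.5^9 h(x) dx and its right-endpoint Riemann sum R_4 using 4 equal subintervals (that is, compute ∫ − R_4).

128.08984375

Exact integral: ∫_3.5^9 h(x) dx = -481.25.
R_4 = -609.33984375.
Error = -481.25 − (-609.33984375) = 128.08984375.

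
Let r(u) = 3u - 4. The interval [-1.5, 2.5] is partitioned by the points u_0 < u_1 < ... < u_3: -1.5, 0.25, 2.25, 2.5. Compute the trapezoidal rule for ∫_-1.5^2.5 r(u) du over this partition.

-10

Subinterval widths: 1.75, 2, 0.25.
r(-1.5) = -8.5, r(0.25) = -3.25, r(2.25) = 2.75, r(2.5) = 3.5.
On each subinterval the trapezoid contributes (Δu_i/2)·[r(u_{i-1}) + r(u_i)].
Sum = -10.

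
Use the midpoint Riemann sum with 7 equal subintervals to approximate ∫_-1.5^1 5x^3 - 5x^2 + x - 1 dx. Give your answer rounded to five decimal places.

Δx = (1 − (-1.5))/7 = 5/14.
Midpoints: -37/28, -27/28, -17/28, -0.25, 3/28, 13/28, 23/28.
f(-37/28) = -495885/21952, f(-27/28) = -243595/21952, f(-17/28) = -100305/21952, f(-0.25) = -1.640625, f(3/28) = -20725/21952, f(13/28) = -24435/21952, f(23/28) = -17145/21952.
Sum = Δx · [f(-37/28) + f(-27/28) + f(-17/28) + ...].
Sum ≈ -15.26228.

-15.26228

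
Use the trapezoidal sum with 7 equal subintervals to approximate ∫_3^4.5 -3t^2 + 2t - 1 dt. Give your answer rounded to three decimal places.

Δt = (4.5 − 3)/7 = 3/14.
f(3) = -22, f(45/14) = -5011/196, f(24/7) = -1441/49, f(51/14) = -6571/196, f(27/7) = -1858/49, f(57/14) = -8347/196, f(30/7) = -2329/49, f(4.5) = -52.75.
T_7 = (Δt/2)·[f(t_0) + 2f(t_1) + ... + 2f(t_{6}) + f(t_7)].
Sum ≈ -54.409.

-54.409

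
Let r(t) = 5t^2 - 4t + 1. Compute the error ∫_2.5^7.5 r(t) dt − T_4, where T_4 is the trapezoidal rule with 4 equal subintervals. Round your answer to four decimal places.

-6.5104

Exact integral: ∫_2.5^7.5 r(t) dt ≈ 582.083333.
T_4 = 588.59375.
Error ≈ 582.083333 − 588.59375 ≈ -6.5104.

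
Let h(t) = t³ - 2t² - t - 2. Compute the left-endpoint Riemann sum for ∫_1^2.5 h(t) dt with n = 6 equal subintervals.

Δt = (2.5 − 1)/6 = 0.25.
Left endpoints: 1, 1.25, 1.5, 1.75, 2, 2.25.
h(1) = -4, h(1.25) = -4.421875, h(1.5) = -4.625, h(1.75) = -4.515625, h(2) = -4, h(2.25) = -2.984375.
Sum = Δt · [h(1) + h(1.25) + h(1.5) + ...].
Sum = -6.13671875.

-6.13671875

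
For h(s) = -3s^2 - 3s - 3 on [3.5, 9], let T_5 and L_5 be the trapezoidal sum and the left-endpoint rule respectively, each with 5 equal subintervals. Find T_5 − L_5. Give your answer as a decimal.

T_5 = -809.0775.
L_5 = -686.565.
T_5 − L_5 = -122.5125.

-122.5125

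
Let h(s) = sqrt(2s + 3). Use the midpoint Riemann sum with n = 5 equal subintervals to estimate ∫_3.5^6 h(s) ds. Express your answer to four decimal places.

8.8246

Δs = (6 − 3.5)/5 = 0.5.
Midpoints: 3.75, 4.25, 4.75, 5.25, 5.75.
h(3.75) ≈ 3.2404, h(4.25) ≈ 3.3912, h(4.75) ≈ 3.5355, h(5.25) ≈ 3.6742, h(5.75) ≈ 3.8079.
Sum = Δs · [h(3.75) + h(4.25) + h(4.75) + h(5.25) + h(5.75)].
Sum ≈ 8.8246.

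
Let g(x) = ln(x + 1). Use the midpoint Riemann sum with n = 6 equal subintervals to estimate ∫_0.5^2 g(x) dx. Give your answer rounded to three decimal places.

Δx = (2 − 0.5)/6 = 0.25.
Midpoints: 0.625, 0.875, 1.125, 1.375, 1.625, 1.875.
g(0.625) ≈ 0.486, g(0.875) ≈ 0.629, g(1.125) ≈ 0.754, g(1.375) ≈ 0.865, g(1.625) ≈ 0.965, g(1.875) ≈ 1.056.
Sum = Δx · [g(0.625) + g(0.875) + g(1.125) + ...].
Sum ≈ 1.189.

1.189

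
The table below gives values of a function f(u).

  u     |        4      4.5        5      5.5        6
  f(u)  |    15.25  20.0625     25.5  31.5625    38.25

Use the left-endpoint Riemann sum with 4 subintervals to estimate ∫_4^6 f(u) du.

Δu = 0.5.
Sum = 0.5·[15.25 + 20.0625 + 25.5 + 31.5625] = 46.1875.

46.1875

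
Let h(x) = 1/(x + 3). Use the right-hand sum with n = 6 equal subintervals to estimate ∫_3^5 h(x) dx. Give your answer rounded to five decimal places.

0.28085

Δx = (5 − 3)/6 = 1/3.
Right endpoints: 10/3, 11/3, 4, 13/3, 14/3, 5.
h(10/3) = 3/19, h(11/3) = 0.15, h(4) = 1/7, h(13/3) = 3/22, h(14/3) = 3/23, h(5) = 0.125.
Sum = Δx · [h(10/3) + h(11/3) + h(4) + ...].
Sum ≈ 0.28085.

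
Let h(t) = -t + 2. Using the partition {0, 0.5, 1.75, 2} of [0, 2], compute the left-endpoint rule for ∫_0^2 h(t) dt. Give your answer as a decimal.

2.9375

Subinterval widths: 0.5, 1.25, 0.25.
Left endpoints: 0, 0.5, 1.75.
h(0) = 2, h(0.5) = 1.5, h(1.75) = 0.25.
Sum = Σ Δt_i · h(t_i).
Sum = 2.9375.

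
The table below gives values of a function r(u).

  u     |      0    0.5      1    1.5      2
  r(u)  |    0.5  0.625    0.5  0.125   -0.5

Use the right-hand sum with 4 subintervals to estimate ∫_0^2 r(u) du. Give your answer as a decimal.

0.375

Δu = 0.5.
Sum = 0.5·[0.625 + 0.5 + 0.125 + (-0.5)] = 0.375.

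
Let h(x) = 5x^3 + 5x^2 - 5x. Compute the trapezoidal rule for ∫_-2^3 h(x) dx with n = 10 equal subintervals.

Δx = (3 − (-2))/10 = 0.5.
h(-2) = -10, h(-1.5) = 1.875, h(-1) = 5, h(-0.5) = 3.125, h(0) = 0, h(0.5) = -0.625, h(1) = 5, h(1.5) = 20.625, h(2) = 50, h(2.5) = 96.875, h(3) = 165.
T_10 = (Δx/2)·[h(x_0) + 2h(x_1) + ... + 2h(x_{9}) + h(x_10)].
Sum = 129.6875.

129.6875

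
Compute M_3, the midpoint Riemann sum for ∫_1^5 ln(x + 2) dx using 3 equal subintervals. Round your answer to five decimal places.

Δx = (5 − 1)/3 = 4/3.
Midpoints: 5/3, 3, 13/3.
f(5/3) ≈ 1.29928, f(3) ≈ 1.60944, f(13/3) ≈ 1.84583.
Sum = Δx · [f(5/3) + f(3) + f(13/3)].
Sum ≈ 6.33940.

6.33940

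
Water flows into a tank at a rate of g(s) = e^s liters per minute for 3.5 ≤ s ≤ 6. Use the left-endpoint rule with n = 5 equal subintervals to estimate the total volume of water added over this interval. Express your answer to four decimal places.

Δs = (6 − 3.5)/5 = 0.5.
Left endpoints: 3.5, 4, 4.5, 5, 5.5.
g(3.5) ≈ 33.1155, g(4) ≈ 54.5982, g(4.5) ≈ 90.0171, g(5) ≈ 148.4132, g(5.5) ≈ 244.6919.
Sum = Δs · [g(3.5) + g(4) + g(4.5) + g(5) + g(5.5)].
Sum ≈ 285.4179.

285.4179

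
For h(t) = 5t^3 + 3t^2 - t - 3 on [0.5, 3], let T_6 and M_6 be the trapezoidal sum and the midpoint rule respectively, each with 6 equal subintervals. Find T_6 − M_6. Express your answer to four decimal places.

T_6 ≈ 118.287760.
M_6 ≈ 115.113932.
T_6 − M_6 ≈ 3.1738.

3.1738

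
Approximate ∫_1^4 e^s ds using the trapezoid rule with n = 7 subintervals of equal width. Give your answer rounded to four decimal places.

Δs = (4 − 1)/7 = 3/7.
f(1) ≈ 2.7183, f(10/7) ≈ 4.1727, f(13/7) ≈ 6.4054, f(16/7) ≈ 9.8327, f(19/7) ≈ 15.0938, f(22/7) ≈ 23.1700, f(25/7) ≈ 35.5674, f(4) ≈ 54.5982.
T_7 = (Δs/2)·[f(s_0) + 2f(s_1) + ... + 2f(s_{6}) + f(s_7)].
Sum ≈ 52.6715.

52.6715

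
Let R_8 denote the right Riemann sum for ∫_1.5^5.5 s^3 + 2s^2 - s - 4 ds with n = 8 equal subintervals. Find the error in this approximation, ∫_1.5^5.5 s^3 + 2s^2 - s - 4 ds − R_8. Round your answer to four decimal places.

Exact integral: ∫_1.5^5.5 f(s) ds ≈ 306.166667.
R_8 = 362.
Error ≈ 306.166667 − 362 ≈ -55.8333.

-55.8333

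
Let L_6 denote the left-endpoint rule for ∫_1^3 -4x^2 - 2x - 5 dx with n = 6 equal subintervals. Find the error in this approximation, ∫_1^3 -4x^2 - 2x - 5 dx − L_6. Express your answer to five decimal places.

-5.85185

Exact integral: ∫_1^3 f(x) dx ≈ -52.6666667.
L_6 ≈ -46.8148148.
Error ≈ -52.6666667 − (-46.8148148) ≈ -5.85185.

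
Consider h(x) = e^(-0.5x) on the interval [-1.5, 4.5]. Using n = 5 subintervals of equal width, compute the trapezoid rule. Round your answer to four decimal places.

4.1432

Δx = (4.5 − (-1.5))/5 = 1.2.
h(-1.5) ≈ 2.1170, h(-0.3) ≈ 1.1618, h(0.9) ≈ 0.6376, h(2.1) ≈ 0.3499, h(3.3) ≈ 0.1920, h(4.5) ≈ 0.1054.
T_5 = (Δx/2)·[h(x_0) + 2h(x_1) + ... + 2h(x_{4}) + h(x_5)].
Sum ≈ 4.1432.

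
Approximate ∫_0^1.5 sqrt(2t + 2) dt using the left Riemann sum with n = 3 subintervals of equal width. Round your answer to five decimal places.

Δt = (1.5 − 0)/3 = 0.5.
Left endpoints: 0, 0.5, 1.
f(0) ≈ 1.41421, f(0.5) ≈ 1.73205, f(1) ≈ 2.00000.
Sum = Δt · [f(0) + f(0.5) + f(1)].
Sum ≈ 2.57313.

2.57313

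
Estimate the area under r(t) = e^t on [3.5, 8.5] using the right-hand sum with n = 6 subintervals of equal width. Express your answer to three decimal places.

Δt = (8.5 − 3.5)/6 = 5/6.
Right endpoints: 13/3, 31/6, 6, 41/6, 23/3, 8.5.
r(13/3) ≈ 76.198, r(31/6) ≈ 175.329, r(6) ≈ 403.429, r(41/6) ≈ 928.280, r(23/3) ≈ 2135.950, r(8.5) ≈ 4914.769.
Sum = Δt · [r(13/3) + r(31/6) + r(6) + ...].
Sum ≈ 7194.962.

7194.962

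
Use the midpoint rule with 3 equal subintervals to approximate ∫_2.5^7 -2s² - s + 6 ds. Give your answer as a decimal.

Δs = (7 − 2.5)/3 = 1.5.
Midpoints: 3.25, 4.75, 6.25.
f(3.25) = -18.375, f(4.75) = -43.875, f(6.25) = -78.375.
Sum = Δs · [f(3.25) + f(4.75) + f(6.25)].
Sum = -210.9375.

-210.9375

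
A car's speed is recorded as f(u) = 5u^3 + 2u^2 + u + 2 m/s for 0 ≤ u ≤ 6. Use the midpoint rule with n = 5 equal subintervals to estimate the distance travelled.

1760.16

Δu = (6 − 0)/5 = 1.2.
Midpoints: 0.6, 1.8, 3, 4.2, 5.4.
f(0.6) = 4.4, f(1.8) = 39.44, f(3) = 158, f(4.2) = 411.92, f(5.4) = 853.04.
Sum = Δu · [f(0.6) + f(1.8) + f(3) + f(4.2) + f(5.4)].
Sum = 1760.16.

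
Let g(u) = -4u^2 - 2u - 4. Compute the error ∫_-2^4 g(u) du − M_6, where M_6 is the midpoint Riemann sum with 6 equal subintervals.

-2

Exact integral: ∫_-2^4 g(u) du = -132.
M_6 = -130.
Error = -132 − (-130) = -2.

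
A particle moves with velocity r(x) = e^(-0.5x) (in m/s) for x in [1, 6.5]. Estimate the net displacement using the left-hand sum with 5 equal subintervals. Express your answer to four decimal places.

1.4763

Δx = (6.5 − 1)/5 = 1.1.
Left endpoints: 1, 2.1, 3.2, 4.3, 5.4.
r(1) ≈ 0.6065, r(2.1) ≈ 0.3499, r(3.2) ≈ 0.2019, r(4.3) ≈ 0.1165, r(5.4) ≈ 0.0672.
Sum = Δx · [r(1) + r(2.1) + r(3.2) + r(4.3) + r(5.4)].
Sum ≈ 1.4763.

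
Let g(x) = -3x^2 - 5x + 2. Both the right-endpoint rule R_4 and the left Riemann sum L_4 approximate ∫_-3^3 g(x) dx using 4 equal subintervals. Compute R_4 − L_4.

R_4 = -71.25.
L_4 = -26.25.
R_4 − L_4 = -45.

-45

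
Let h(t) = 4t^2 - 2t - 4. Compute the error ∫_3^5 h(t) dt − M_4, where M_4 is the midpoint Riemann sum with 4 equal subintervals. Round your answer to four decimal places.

0.1667

Exact integral: ∫_3^5 h(t) dt ≈ 106.666667.
M_4 = 106.5.
Error ≈ 106.666667 − 106.5 ≈ 0.1667.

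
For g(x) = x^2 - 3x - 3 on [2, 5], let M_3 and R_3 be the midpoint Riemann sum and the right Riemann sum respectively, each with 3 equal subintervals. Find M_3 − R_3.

-6.75

M_3 = -1.75.
R_3 = 5.
M_3 − R_3 = -6.75.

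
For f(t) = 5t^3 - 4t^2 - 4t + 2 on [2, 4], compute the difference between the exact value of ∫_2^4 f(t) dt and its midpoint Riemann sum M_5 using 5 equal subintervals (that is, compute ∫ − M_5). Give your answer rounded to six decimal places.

1.093333

Exact integral: ∫_2^4 f(t) dt ≈ 205.33333333.
M_5 = 204.24.
Error ≈ 205.33333333 − 204.24 ≈ 1.093333.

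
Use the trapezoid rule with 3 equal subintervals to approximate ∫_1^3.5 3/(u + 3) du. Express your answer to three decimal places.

1.463

Δu = (3.5 − 1)/3 = 5/6.
f(1) = 0.75, f(11/6) = 18/29, f(8/3) = 9/17, f(3.5) = 6/13.
T_3 = (Δu/2)·[f(u_0) + 2f(u_1) + 2f(u_2) + f(u_3)].
Sum ≈ 1.463.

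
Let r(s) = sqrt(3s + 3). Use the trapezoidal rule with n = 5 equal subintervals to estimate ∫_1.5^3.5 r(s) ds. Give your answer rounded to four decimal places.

6.4565

Δs = (3.5 − 1.5)/5 = 0.4.
r(1.5) ≈ 2.7386, r(1.9) ≈ 2.9496, r(2.3) ≈ 3.1464, r(2.7) ≈ 3.3317, r(3.1) ≈ 3.5071, r(3.5) ≈ 3.6742.
T_5 = (Δs/2)·[r(s_0) + 2r(s_1) + ... + 2r(s_{4}) + r(s_5)].
Sum ≈ 6.4565.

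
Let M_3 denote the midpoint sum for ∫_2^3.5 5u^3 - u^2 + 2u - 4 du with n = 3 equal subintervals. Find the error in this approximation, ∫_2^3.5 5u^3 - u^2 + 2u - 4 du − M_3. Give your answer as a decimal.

1.2578125

Exact integral: ∫_2^3.5 f(u) du = 158.203125.
M_3 = 156.9453125.
Error = 158.203125 − 156.9453125 = 1.2578125.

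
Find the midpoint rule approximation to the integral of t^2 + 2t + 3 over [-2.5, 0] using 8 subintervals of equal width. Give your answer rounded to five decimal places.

6.43799

Δt = (0 − (-2.5))/8 = 0.3125.
Midpoints: -2.34375, -2.03125, -1.71875, -1.40625, -1.09375, -0.78125, -0.46875, -0.15625.
f(-2.34375) = 3897/1024, f(-2.03125) = 3137/1024, f(-1.71875) = 2577/1024, f(-1.40625) = 2217/1024, f(-1.09375) = 2057/1024, f(-0.78125) = 2097/1024, f(-0.46875) = 2337/1024, f(-0.15625) = 2777/1024.
Sum = Δt · [f(-2.34375) + f(-2.03125) + f(-1.71875) + ...].
Sum ≈ 6.43799.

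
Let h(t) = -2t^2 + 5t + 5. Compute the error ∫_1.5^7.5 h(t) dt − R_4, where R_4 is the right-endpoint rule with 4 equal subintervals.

63

Exact integral: ∫_1.5^7.5 h(t) dt = -114.
R_4 = -177.
Error = -114 − (-177) = 63.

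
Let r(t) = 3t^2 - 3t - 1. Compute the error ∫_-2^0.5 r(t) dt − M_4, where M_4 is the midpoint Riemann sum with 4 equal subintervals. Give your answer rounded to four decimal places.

Exact integral: ∫_-2^0.5 r(t) dt = 11.25.
M_4 ≈ 11.005859.
Error ≈ 11.25 − 11.005859 ≈ 0.2441.

0.2441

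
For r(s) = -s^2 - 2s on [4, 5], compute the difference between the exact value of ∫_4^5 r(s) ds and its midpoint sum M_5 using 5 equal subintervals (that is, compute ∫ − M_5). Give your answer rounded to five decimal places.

-0.00333

Exact integral: ∫_4^5 r(s) ds ≈ -29.3333333.
M_5 = -29.33.
Error ≈ -29.3333333 − (-29.33) ≈ -0.00333.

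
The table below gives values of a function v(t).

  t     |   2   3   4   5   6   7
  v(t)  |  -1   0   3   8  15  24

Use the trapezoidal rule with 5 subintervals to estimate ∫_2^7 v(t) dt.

37.5

Δt = 1.
T_5 = (1/2)·[(-1) + 2·0 + 2·3 + 2·8 + 2·15 + 24] = 37.5.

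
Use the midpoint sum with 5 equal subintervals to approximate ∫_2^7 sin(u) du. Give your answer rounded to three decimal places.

-1.220

Δu = (7 − 2)/5 = 1.
Midpoints: 2.5, 3.5, 4.5, 5.5, 6.5.
f(2.5) ≈ 0.598, f(3.5) ≈ -0.351, f(4.5) ≈ -0.978, f(5.5) ≈ -0.706, f(6.5) ≈ 0.215.
Sum = Δu · [f(2.5) + f(3.5) + f(4.5) + f(5.5) + f(6.5)].
Sum ≈ -1.220.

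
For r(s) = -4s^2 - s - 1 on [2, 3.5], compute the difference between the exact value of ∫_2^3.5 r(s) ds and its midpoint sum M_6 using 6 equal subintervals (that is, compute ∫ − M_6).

Exact integral: ∫_2^3.5 r(s) ds = -52.125.
M_6 = -52.09375.
Error = -52.125 − (-52.09375) = -0.03125.

-0.03125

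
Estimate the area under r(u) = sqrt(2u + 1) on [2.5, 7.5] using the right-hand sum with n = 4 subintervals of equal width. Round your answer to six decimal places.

17.382919

Δu = (7.5 − 2.5)/4 = 1.25.
Right endpoints: 3.75, 5, 6.25, 7.5.
r(3.75) ≈ 2.915476, r(5) ≈ 3.316625, r(6.25) ≈ 3.674235, r(7.5) ≈ 4.000000.
Sum = Δu · [r(3.75) + r(5) + r(6.25) + r(7.5)].
Sum ≈ 17.382919.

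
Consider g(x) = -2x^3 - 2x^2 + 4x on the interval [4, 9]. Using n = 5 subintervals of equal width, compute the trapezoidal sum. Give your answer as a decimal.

-3500

Δx = (9 − 4)/5 = 1.
g(4) = -144, g(5) = -280, g(6) = -480, g(7) = -756, g(8) = -1120, g(9) = -1584.
T_5 = (Δx/2)·[g(x_0) + 2g(x_1) + ... + 2g(x_{4}) + g(x_5)].
Sum = -3500.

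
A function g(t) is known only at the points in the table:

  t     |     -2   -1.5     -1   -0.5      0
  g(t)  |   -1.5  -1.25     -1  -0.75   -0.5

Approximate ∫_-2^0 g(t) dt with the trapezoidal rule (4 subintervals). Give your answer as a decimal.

-2

Δt = 0.5.
T_4 = (0.5/2)·[(-1.5) + 2·(-1.25) + 2·(-1) + 2·(-0.75) + (-0.5)] = -2.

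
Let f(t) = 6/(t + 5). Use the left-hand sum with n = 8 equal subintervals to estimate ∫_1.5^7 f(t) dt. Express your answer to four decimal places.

3.8280

Δt = (7 − 1.5)/8 = 0.6875.
Left endpoints: 1.5, 2.1875, 2.875, 3.5625, 4.25, 4.9375, 5.625, 6.3125.
f(1.5) = 12/13, f(2.1875) = 96/115, f(2.875) = 16/21, f(3.5625) = 96/137, f(4.25) = 24/37, f(4.9375) = 32/53, f(5.625) = 48/85, f(6.3125) = 96/181.
Sum = Δt · [f(1.5) + f(2.1875) + f(2.875) + ...].
Sum ≈ 3.8280.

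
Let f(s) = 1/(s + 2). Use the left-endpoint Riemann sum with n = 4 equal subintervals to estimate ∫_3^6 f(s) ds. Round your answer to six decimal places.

Δs = (6 − 3)/4 = 0.75.
Left endpoints: 3, 3.75, 4.5, 5.25.
f(3) = 0.2, f(3.75) = 4/23, f(4.5) = 2/13, f(5.25) = 4/29.
Sum = Δs · [f(3) + f(3.75) + f(4.5) + f(5.25)].
Sum ≈ 0.499268.

0.499268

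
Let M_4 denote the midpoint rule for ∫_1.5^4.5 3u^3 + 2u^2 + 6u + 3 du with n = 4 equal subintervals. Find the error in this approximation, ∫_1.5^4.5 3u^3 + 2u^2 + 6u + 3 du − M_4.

4.078125

Exact integral: ∫_1.5^4.5 f(u) du = 425.25.
M_4 = 421.171875.
Error = 425.25 − 421.171875 = 4.078125.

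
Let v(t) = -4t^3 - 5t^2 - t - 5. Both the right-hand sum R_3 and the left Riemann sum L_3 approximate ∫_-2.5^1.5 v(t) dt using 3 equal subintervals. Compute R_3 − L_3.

R_3 ≈ -54.481481.
L_3 ≈ 25.518519.
R_3 − L_3 = -80.

-80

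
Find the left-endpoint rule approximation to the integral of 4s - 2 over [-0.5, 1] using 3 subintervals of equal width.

Δs = (1 − (-0.5))/3 = 0.5.
Left endpoints: -0.5, 0, 0.5.
f(-0.5) = -4, f(0) = -2, f(0.5) = 0.
Sum = Δs · [f(-0.5) + f(0) + f(0.5)].
Sum = -3.

-3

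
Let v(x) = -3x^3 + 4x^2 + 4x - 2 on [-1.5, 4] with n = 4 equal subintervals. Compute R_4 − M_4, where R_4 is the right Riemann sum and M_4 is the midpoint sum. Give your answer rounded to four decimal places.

R_4 ≈ -180.458008.
M_4 ≈ -75.587402.
R_4 − M_4 ≈ -104.8706.

-104.8706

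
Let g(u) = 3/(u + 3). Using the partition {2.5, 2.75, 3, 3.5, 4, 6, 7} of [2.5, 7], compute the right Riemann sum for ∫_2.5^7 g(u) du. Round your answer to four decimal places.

1.6672

Subinterval widths: 0.25, 0.25, 0.5, 0.5, 2, 1.
Right endpoints: 2.75, 3, 3.5, 4, 6, 7.
g(2.75) = 12/23, g(3) = 0.5, g(3.5) = 6/13, g(4) = 3/7, g(6) = 1/3, g(7) = 0.3.
Sum = Σ Δu_i · g(u_i).
Sum ≈ 1.6672.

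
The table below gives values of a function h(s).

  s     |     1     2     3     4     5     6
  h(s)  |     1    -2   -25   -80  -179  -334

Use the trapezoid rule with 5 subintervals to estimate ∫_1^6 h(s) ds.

-452.5

Δs = 1.
T_5 = (1/2)·[1 + 2·(-2) + 2·(-25) + 2·(-80) + 2·(-179) + (-334)] = -452.5.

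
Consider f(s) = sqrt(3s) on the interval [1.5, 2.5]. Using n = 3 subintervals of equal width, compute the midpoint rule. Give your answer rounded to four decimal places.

Δs = (2.5 − 1.5)/3 = 1/3.
Midpoints: 5/3, 2, 7/3.
f(5/3) ≈ 2.2361, f(2) ≈ 2.4495, f(7/3) ≈ 2.6458.
Sum = Δs · [f(5/3) + f(2) + f(7/3)].
Sum ≈ 2.4438.

2.4438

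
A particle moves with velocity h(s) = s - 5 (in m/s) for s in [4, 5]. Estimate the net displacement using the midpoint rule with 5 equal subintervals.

-0.5

Δs = (5 − 4)/5 = 0.2.
Midpoints: 4.1, 4.3, 4.5, 4.7, 4.9.
h(4.1) = -0.9, h(4.3) = -0.7, h(4.5) = -0.5, h(4.7) = -0.3, h(4.9) = -0.1.
Sum = Δs · [h(4.1) + h(4.3) + h(4.5) + h(4.7) + h(4.9)].
Sum = -0.5.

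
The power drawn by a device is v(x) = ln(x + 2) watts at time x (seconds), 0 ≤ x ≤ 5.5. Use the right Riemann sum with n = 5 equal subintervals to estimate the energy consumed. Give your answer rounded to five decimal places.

8.91593

Δx = (5.5 − 0)/5 = 1.1.
Right endpoints: 1.1, 2.2, 3.3, 4.4, 5.5.
v(1.1) ≈ 1.13140, v(2.2) ≈ 1.43508, v(3.3) ≈ 1.66771, v(4.4) ≈ 1.85630, v(5.5) ≈ 2.01490.
Sum = Δx · [v(1.1) + v(2.2) + v(3.3) + v(4.4) + v(5.5)].
Sum ≈ 8.91593.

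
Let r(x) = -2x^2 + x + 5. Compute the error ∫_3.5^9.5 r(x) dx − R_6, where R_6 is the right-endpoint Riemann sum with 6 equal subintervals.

Exact integral: ∫_3.5^9.5 r(x) dx = -474.
R_6 = -551.
Error = -474 − (-551) = 77.

77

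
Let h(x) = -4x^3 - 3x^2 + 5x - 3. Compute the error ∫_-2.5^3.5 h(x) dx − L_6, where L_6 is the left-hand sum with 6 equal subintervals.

-102

Exact integral: ∫_-2.5^3.5 h(x) dx = -172.5.
L_6 = -70.5.
Error = -172.5 − (-70.5) = -102.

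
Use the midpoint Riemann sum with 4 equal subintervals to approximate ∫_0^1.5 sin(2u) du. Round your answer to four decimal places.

1.0187

Δu = (1.5 − 0)/4 = 0.375.
Midpoints: 0.1875, 0.5625, 0.9375, 1.3125.
f(0.1875) ≈ 0.3663, f(0.5625) ≈ 0.9023, f(0.9375) ≈ 0.9541, f(1.3125) ≈ 0.4939.
Sum = Δu · [f(0.1875) + f(0.5625) + f(0.9375) + f(1.3125)].
Sum ≈ 1.0187.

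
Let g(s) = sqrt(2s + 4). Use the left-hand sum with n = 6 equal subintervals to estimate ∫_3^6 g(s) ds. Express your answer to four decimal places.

Δs = (6 − 3)/6 = 0.5.
Left endpoints: 3, 3.5, 4, 4.5, 5, 5.5.
g(3) ≈ 3.1623, g(3.5) ≈ 3.3166, g(4) ≈ 3.4641, g(4.5) ≈ 3.6056, g(5) ≈ 3.7417, g(5.5) ≈ 3.8730.
Sum = Δs · [g(3) + g(3.5) + g(4) + ...].
Sum ≈ 10.5816.

10.5816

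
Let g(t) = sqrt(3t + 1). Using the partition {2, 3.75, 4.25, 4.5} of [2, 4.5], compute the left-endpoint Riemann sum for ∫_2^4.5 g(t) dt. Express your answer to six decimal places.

Subinterval widths: 1.75, 0.5, 0.25.
Left endpoints: 2, 3.75, 4.25.
g(2) ≈ 2.645751, g(3.75) ≈ 3.500000, g(4.25) ≈ 3.708099.
Sum = Σ Δt_i · g(t_i).
Sum ≈ 7.307090.

7.307090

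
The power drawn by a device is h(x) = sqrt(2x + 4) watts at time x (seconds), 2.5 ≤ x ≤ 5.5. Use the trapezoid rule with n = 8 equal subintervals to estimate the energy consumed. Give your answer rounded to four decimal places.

Δx = (5.5 − 2.5)/8 = 0.375.
h(2.5) ≈ 3.0000, h(2.875) ≈ 3.1225, h(3.25) ≈ 3.2404, h(3.625) ≈ 3.3541, h(4) ≈ 3.4641, h(4.375) ≈ 3.5707, h(4.75) ≈ 3.6742, h(5.125) ≈ 3.7749, h(5.5) ≈ 3.8730.
T_8 = (Δx/2)·[h(x_0) + 2h(x_1) + ... + 2h(x_{7}) + h(x_8)].
Sum ≈ 10.3640.

10.3640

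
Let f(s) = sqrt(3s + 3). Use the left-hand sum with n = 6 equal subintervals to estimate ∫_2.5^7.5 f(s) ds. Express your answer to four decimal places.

20.2909

Δs = (7.5 − 2.5)/6 = 5/6.
Left endpoints: 2.5, 10/3, 25/6, 5, 35/6, 20/3.
f(2.5) ≈ 3.2404, f(10/3) ≈ 3.6056, f(25/6) ≈ 3.9370, f(5) ≈ 4.2426, f(35/6) ≈ 4.5277, f(20/3) ≈ 4.7958.
Sum = Δs · [f(2.5) + f(10/3) + f(25/6) + ...].
Sum ≈ 20.2909.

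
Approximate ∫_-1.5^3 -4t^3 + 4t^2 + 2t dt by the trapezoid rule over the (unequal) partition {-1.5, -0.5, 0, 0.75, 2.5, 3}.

-40.359375

Subinterval widths: 1, 0.5, 0.75, 1.75, 0.5.
f(-1.5) = 19.5, f(-0.5) = 0.5, f(0) = 0, f(0.75) = 2.0625, f(2.5) = -32.5, f(3) = -66.
On each subinterval the trapezoid contributes (Δt_i/2)·[f(t_{i-1}) + f(t_i)].
Sum = -40.359375.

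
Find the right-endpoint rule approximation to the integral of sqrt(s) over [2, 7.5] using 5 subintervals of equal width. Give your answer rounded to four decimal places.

12.5187

Δs = (7.5 − 2)/5 = 1.1.
Right endpoints: 3.1, 4.2, 5.3, 6.4, 7.5.
f(3.1) ≈ 1.7607, f(4.2) ≈ 2.0494, f(5.3) ≈ 2.3022, f(6.4) ≈ 2.5298, f(7.5) ≈ 2.7386.
Sum = Δs · [f(3.1) + f(4.2) + f(5.3) + f(6.4) + f(7.5)].
Sum ≈ 12.5187.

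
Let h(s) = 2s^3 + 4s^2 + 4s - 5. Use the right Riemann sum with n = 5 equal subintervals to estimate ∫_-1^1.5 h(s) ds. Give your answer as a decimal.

4.375

Δs = (1.5 − (-1))/5 = 0.5.
Right endpoints: -0.5, 0, 0.5, 1, 1.5.
h(-0.5) = -6.25, h(0) = -5, h(0.5) = -1.75, h(1) = 5, h(1.5) = 16.75.
Sum = Δs · [h(-0.5) + h(0) + h(0.5) + h(1) + h(1.5)].
Sum = 4.375.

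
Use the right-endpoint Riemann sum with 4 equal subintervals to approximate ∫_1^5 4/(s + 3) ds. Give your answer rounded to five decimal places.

2.53810

Δs = (5 − 1)/4 = 1.
Right endpoints: 2, 3, 4, 5.
f(2) = 0.8, f(3) = 2/3, f(4) = 4/7, f(5) = 0.5.
Sum = Δs · [f(2) + f(3) + f(4) + f(5)].
Sum ≈ 2.53810.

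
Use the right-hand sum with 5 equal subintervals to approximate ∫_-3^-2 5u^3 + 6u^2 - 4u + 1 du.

-26.36

Δu = (-2 − (-3))/5 = 0.2.
Right endpoints: -2.8, -2.6, -2.4, -2.2, -2.
f(-2.8) = -50.52, f(-2.6) = -35.92, f(-2.4) = -23.96, f(-2.2) = -14.4, f(-2) = -7.
Sum = Δu · [f(-2.8) + f(-2.6) + f(-2.4) + f(-2.2) + f(-2)].
Sum = -26.36.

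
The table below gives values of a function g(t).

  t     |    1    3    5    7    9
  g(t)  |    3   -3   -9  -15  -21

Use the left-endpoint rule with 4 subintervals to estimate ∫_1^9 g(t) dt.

Δt = 2.
Sum = 2·[3 + (-3) + (-9) + (-15)] = -48.

-48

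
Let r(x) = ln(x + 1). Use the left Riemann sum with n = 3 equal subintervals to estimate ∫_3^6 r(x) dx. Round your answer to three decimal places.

Δx = (6 − 3)/3 = 1.
Left endpoints: 3, 4, 5.
r(3) ≈ 1.386, r(4) ≈ 1.609, r(5) ≈ 1.792.
Sum = Δx · [r(3) + r(4) + r(5)].
Sum ≈ 4.787.

4.787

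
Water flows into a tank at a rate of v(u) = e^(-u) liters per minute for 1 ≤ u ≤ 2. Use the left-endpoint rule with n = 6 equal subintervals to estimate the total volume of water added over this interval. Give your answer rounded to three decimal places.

Δu = (2 − 1)/6 = 1/6.
Left endpoints: 1, 7/6, 4/3, 1.5, 5/3, 11/6.
v(1) ≈ 0.368, v(7/6) ≈ 0.311, v(4/3) ≈ 0.264, v(1.5) ≈ 0.223, v(5/3) ≈ 0.189, v(11/6) ≈ 0.160.
Sum = Δu · [v(1) + v(7/6) + v(4/3) + ...].
Sum ≈ 0.252.

0.252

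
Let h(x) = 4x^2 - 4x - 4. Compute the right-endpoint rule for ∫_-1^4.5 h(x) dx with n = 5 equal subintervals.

Δx = (4.5 − (-1))/5 = 1.1.
Right endpoints: 0.1, 1.2, 2.3, 3.4, 4.5.
h(0.1) = -4.36, h(1.2) = -3.04, h(2.3) = 7.96, h(3.4) = 28.64, h(4.5) = 59.
Sum = Δx · [h(0.1) + h(1.2) + h(2.3) + h(3.4) + h(4.5)].
Sum = 97.02.

97.02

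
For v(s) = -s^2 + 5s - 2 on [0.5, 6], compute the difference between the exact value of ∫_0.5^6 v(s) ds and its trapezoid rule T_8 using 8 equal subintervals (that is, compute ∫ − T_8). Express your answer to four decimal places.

Exact integral: ∫_0.5^6 v(s) ds ≈ 6.416667.
T_8 ≈ 5.983398.
Error ≈ 6.416667 − 5.983398 ≈ 0.4333.

0.4333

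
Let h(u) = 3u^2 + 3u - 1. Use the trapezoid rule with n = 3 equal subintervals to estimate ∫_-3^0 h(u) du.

12

Δu = (0 − (-3))/3 = 1.
h(-3) = 17, h(-2) = 5, h(-1) = -1, h(0) = -1.
T_3 = (Δu/2)·[h(u_0) + 2h(u_1) + 2h(u_2) + h(u_3)].
Sum = 12.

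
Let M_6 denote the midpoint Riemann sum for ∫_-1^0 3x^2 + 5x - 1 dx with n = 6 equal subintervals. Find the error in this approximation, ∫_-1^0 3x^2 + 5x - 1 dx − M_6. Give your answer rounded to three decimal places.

0.007

Exact integral: ∫_-1^0 f(x) dx = -2.5.
M_6 ≈ -2.50694.
Error ≈ -2.5 − (-2.50694) ≈ 0.007.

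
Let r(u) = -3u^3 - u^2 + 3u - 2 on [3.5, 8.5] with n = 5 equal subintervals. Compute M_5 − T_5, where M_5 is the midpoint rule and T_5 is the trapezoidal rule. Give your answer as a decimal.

M_5 = -3890.
T_5 = -3958.75.
M_5 − T_5 = 68.75.

68.75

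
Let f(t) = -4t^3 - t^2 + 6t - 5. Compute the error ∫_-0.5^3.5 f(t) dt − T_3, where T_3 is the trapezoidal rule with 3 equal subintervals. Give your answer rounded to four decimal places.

Exact integral: ∫_-0.5^3.5 f(t) dt ≈ -148.333333.
T_3 ≈ -170.851852.
Error ≈ -148.333333 − (-170.851852) ≈ 22.5185.

22.5185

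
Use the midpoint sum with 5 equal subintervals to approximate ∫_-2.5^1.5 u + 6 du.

22

Δu = (1.5 − (-2.5))/5 = 0.8.
Midpoints: -2.1, -1.3, -0.5, 0.3, 1.1.
f(-2.1) = 3.9, f(-1.3) = 4.7, f(-0.5) = 5.5, f(0.3) = 6.3, f(1.1) = 7.1.
Sum = Δu · [f(-2.1) + f(-1.3) + f(-0.5) + f(0.3) + f(1.1)].
Sum = 22.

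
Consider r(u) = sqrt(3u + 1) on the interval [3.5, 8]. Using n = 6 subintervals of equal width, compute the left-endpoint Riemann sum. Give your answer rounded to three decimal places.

Δu = (8 − 3.5)/6 = 0.75.
Left endpoints: 3.5, 4.25, 5, 5.75, 6.5, 7.25.
r(3.5) ≈ 3.391, r(4.25) ≈ 3.708, r(5) ≈ 4.000, r(5.75) ≈ 4.272, r(6.5) ≈ 4.528, r(7.25) ≈ 4.770.
Sum = Δu · [r(3.5) + r(4.25) + r(5) + ...].
Sum ≈ 18.501.

18.501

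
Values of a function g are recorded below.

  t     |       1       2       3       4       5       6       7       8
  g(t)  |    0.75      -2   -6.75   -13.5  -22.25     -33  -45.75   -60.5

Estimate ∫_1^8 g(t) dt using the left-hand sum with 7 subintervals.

-122.5

Δt = 1.
Sum = 1·[0.75 + (-2) + (-6.75) + (-13.5) + (-22.25) + (-33) + (-45.75)] = -122.5.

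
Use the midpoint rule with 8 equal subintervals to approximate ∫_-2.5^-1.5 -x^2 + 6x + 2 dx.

-14.08203125

Δx = (-1.5 − (-2.5))/8 = 0.125.
Midpoints: -2.4375, -2.3125, -2.1875, -2.0625, -1.9375, -1.8125, -1.6875, -1.5625.
f(-2.4375) = -18.56640625, f(-2.3125) = -17.22265625, f(-2.1875) = -15.91015625, f(-2.0625) = -14.62890625, f(-1.9375) = -13.37890625, f(-1.8125) = -12.16015625, f(-1.6875) = -10.97265625, f(-1.5625) = -9.81640625.
Sum = Δx · [f(-2.4375) + f(-2.3125) + f(-2.1875) + ...].
Sum = -14.08203125.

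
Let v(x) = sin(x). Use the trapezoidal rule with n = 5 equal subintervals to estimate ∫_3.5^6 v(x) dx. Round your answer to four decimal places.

-1.8569

Δx = (6 − 3.5)/5 = 0.5.
v(3.5) ≈ -0.3508, v(4) ≈ -0.7568, v(4.5) ≈ -0.9775, v(5) ≈ -0.9589, v(5.5) ≈ -0.7055, v(6) ≈ -0.2794.
T_5 = (Δx/2)·[v(x_0) + 2v(x_1) + ... + 2v(x_{4}) + v(x_5)].
Sum ≈ -1.8569.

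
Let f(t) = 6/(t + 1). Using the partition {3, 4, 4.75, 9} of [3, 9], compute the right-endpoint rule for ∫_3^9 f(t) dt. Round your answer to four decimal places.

Subinterval widths: 1, 0.75, 4.25.
Right endpoints: 4, 4.75, 9.
f(4) = 1.2, f(4.75) = 24/23, f(9) = 0.6.
Sum = Σ Δt_i · f(t_i).
Sum ≈ 4.5326.

4.5326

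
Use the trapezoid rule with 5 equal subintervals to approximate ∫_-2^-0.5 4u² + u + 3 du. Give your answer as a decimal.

Δu = (-0.5 − (-2))/5 = 0.3.
f(-2) = 17, f(-1.7) = 12.86, f(-1.4) = 9.44, f(-1.1) = 6.74, f(-0.8) = 4.76, f(-0.5) = 3.5.
T_5 = (Δu/2)·[f(u_0) + 2f(u_1) + ... + 2f(u_{4}) + f(u_5)].
Sum = 13.215.

13.215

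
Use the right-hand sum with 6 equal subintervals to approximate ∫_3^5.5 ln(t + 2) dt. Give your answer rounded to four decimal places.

4.6481

Δt = (5.5 − 3)/6 = 5/12.
Right endpoints: 41/12, 23/6, 4.25, 14/3, 61/12, 5.5.
f(41/12) ≈ 1.6895, f(23/6) ≈ 1.7636, f(4.25) ≈ 1.8326, f(14/3) ≈ 1.8971, f(61/12) ≈ 1.9577, f(5.5) ≈ 2.0149.
Sum = Δt · [f(41/12) + f(23/6) + f(4.25) + ...].
Sum ≈ 4.6481.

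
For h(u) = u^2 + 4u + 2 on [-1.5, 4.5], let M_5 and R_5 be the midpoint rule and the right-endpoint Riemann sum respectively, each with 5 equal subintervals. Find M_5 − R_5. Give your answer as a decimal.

M_5 = 78.78.
R_5 = 106.14.
M_5 − R_5 = -27.36.

-27.36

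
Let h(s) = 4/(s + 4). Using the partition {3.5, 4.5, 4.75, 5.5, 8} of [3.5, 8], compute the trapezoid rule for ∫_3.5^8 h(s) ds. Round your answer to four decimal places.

Subinterval widths: 1, 0.25, 0.75, 2.5.
h(3.5) = 8/15, h(4.5) = 8/17, h(4.75) = 16/35, h(5.5) = 8/19, h(8) = 1/3.
On each subinterval the trapezoid contributes (Δs_i/2)·[h(s_{i-1}) + h(s_i)].
Sum ≈ 1.8902.

1.8902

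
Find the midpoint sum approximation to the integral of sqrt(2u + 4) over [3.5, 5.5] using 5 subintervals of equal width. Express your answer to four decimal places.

7.2042

Δu = (5.5 − 3.5)/5 = 0.4.
Midpoints: 3.7, 4.1, 4.5, 4.9, 5.3.
f(3.7) ≈ 3.3764, f(4.1) ≈ 3.4928, f(4.5) ≈ 3.6056, f(4.9) ≈ 3.7148, f(5.3) ≈ 3.8210.
Sum = Δu · [f(3.7) + f(4.1) + f(4.5) + f(4.9) + f(5.3)].
Sum ≈ 7.2042.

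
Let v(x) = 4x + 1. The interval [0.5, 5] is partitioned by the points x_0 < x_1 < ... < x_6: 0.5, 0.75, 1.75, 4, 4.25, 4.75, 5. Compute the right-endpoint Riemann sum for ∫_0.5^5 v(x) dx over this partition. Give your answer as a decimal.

67

Subinterval widths: 0.25, 1, 2.25, 0.25, 0.5, 0.25.
Right endpoints: 0.75, 1.75, 4, 4.25, 4.75, 5.
v(0.75) = 4, v(1.75) = 8, v(4) = 17, v(4.25) = 18, v(4.75) = 20, v(5) = 21.
Sum = Σ Δx_i · v(x_i).
Sum = 67.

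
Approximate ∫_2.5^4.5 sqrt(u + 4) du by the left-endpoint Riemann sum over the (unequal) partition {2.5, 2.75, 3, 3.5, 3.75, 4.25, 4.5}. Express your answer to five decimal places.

5.40444

Subinterval widths: 0.25, 0.25, 0.5, 0.25, 0.5, 0.25.
Left endpoints: 2.5, 2.75, 3, 3.5, 3.75, 4.25.
f(2.5) ≈ 2.54951, f(2.75) ≈ 2.59808, f(3) ≈ 2.64575, f(3.5) ≈ 2.73861, f(3.75) ≈ 2.78388, f(4.25) ≈ 2.87228.
Sum = Σ Δu_i · f(u_i).
Sum ≈ 5.40444.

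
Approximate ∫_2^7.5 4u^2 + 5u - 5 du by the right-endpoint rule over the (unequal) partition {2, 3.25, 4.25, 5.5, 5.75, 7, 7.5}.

Subinterval widths: 1.25, 1, 1.25, 0.25, 1.25, 0.5.
Right endpoints: 3.25, 4.25, 5.5, 5.75, 7, 7.5.
f(3.25) = 53.5, f(4.25) = 88.5, f(5.5) = 143.5, f(5.75) = 156, f(7) = 226, f(7.5) = 257.5.
Sum = Σ Δu_i · f(u_i).
Sum = 785.

785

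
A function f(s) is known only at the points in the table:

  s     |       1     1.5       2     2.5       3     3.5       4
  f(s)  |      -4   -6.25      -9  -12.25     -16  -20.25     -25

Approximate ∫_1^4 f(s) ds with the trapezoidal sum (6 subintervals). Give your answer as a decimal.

Δs = 0.5.
T_6 = (0.5/2)·[(-4) + 2·(-6.25) + 2·(-9) + 2·(-12.25) + 2·(-16) + 2·(-20.25) + (-25)] = -39.125.

-39.125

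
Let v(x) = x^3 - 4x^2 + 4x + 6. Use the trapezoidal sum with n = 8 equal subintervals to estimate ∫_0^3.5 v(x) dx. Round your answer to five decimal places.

25.98853

Δx = (3.5 − 0)/8 = 0.4375.
v(0) = 6, v(0.4375) = 28951/4096, v(0.875) = 3639/512, v(1.3125) = 27117/4096, v(1.75) = 6.109375, v(2.1875) = 24891/4096, v(2.625) = 3597/512, v(3.0625) = 38737/4096, v(3.5) = 13.875.
T_8 = (Δx/2)·[v(x_0) + 2v(x_1) + ... + 2v(x_{7}) + v(x_8)].
Sum ≈ 25.98853.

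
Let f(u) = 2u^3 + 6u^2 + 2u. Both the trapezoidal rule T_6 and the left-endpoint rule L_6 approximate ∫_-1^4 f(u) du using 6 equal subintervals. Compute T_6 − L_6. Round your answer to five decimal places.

95.83333

T_6 ≈ 281.1805556.
L_6 ≈ 185.3472222.
T_6 − L_6 ≈ 95.83333.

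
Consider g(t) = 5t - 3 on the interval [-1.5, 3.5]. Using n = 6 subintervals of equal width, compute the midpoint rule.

10

Δt = (3.5 − (-1.5))/6 = 5/6.
Midpoints: -13/12, -0.25, 7/12, 17/12, 2.25, 37/12.
g(-13/12) = -101/12, g(-0.25) = -4.25, g(7/12) = -1/12, g(17/12) = 49/12, g(2.25) = 8.25, g(37/12) = 149/12.
Sum = Δt · [g(-13/12) + g(-0.25) + g(7/12) + ...].
Sum = 10.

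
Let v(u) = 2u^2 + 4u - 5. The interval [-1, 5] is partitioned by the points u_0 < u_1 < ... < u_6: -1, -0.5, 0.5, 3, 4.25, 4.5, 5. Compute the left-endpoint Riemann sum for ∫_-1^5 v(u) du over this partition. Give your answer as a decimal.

Subinterval widths: 0.5, 1, 2.5, 1.25, 0.25, 0.5.
Left endpoints: -1, -0.5, 0.5, 3, 4.25, 4.5.
v(-1) = -7, v(-0.5) = -6.5, v(0.5) = -2.5, v(3) = 25, v(4.25) = 48.125, v(4.5) = 53.5.
Sum = Σ Δu_i · v(u_i).
Sum = 53.78125.

53.78125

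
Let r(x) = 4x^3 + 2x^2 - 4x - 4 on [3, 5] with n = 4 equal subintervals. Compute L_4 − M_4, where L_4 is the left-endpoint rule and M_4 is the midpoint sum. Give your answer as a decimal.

-97.75

L_4 = 469.5.
M_4 = 567.25.
L_4 − M_4 = -97.75.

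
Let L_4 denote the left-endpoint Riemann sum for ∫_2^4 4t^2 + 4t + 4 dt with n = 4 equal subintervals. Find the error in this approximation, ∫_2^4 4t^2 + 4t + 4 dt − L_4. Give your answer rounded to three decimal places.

Exact integral: ∫_2^4 f(t) dt ≈ 106.66667.
L_4 = 93.
Error ≈ 106.66667 − 93 ≈ 13.667.

13.667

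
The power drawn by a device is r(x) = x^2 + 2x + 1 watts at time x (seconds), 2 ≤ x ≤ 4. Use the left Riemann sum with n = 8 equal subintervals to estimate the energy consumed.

Δx = (4 − 2)/8 = 0.25.
Left endpoints: 2, 2.25, 2.5, 2.75, 3, 3.25, 3.5, 3.75.
r(2) = 9, r(2.25) = 10.5625, r(2.5) = 12.25, r(2.75) = 14.0625, r(3) = 16, r(3.25) = 18.0625, r(3.5) = 20.25, r(3.75) = 22.5625.
Sum = Δx · [r(2) + r(2.25) + r(2.5) + ...].
Sum = 30.6875.

30.6875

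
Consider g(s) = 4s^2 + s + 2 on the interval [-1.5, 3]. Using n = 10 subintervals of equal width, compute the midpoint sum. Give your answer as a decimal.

Δs = (3 − (-1.5))/10 = 0.45.
Midpoints: -1.275, -0.825, -0.375, 0.075, 0.525, 0.975, 1.425, 1.875, 2.325, 2.775.
g(-1.275) = 7.2275, g(-0.825) = 3.8975, g(-0.375) = 2.1875, g(0.075) = 2.0975, g(0.525) = 3.6275, g(0.975) = 6.7775, g(1.425) = 11.5475, g(1.875) = 17.9375, g(2.325) = 25.9475, g(2.775) = 35.5775.
Sum = Δs · [g(-1.275) + g(-0.825) + g(-0.375) + ...].
Sum = 52.57125.

52.57125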